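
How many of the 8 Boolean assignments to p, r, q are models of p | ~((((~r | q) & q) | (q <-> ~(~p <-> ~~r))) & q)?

Initial set: {(p | ~((((~r | q) & q) | (q <-> ~(~p <-> ~~r))) & q))}.
(p | ~((((~r | q) & q) | (q <-> ~(~p <-> ~~r))) & q)): β-rule — branch into p  //  ~((((~r | q) & q) | (q <-> ~(~p <-> ~~r))) & q).
  branch 1 (add p):
    ○ open, literals {p=true}.
  branch 2 (add ~((((~r | q) & q) | (q <-> ~(~p <-> ~~r))) & q)):
    ~((((~r | q) & q) | (q <-> ~(~p <-> ~~r))) & q): β-rule — branch into ~(((~r | q) & q) | (q <-> ~(~p <-> ~~r)))  //  ~q.
      branch 2.1 (add ~(((~r | q) & q) | (q <-> ~(~p <-> ~~r)))):
        ~(((~r | q) & q) | (q <-> ~(~p <-> ~~r))): α-rule — add ~((~r | q) & q), ~(q <-> ~(~p <-> ~~r)).
        ~((~r | q) & q): β-rule — branch into ~(~r | q)  //  ~q.
          branch 2.1.1 (add ~(~r | q)):
            ~(~r | q): α-rule — add ~~r, ~q.
            ~(q <-> ~(~p <-> ~~r)): β-rule — branch into q, ~~(~p <-> ~~r)  //  ~q, ~(~p <-> ~~r).
              branch 2.1.1.1 (add q, ~~(~p <-> ~~r)):
                × closes — contains both q and ~q.
              branch 2.1.1.2 (add ~q, ~(~p <-> ~~r)):
                ~(~p <-> ~~r): β-rule — branch into ~p, ~~~r  //  ~~p, ~~r.
                  branch 2.1.1.2.1 (add ~p, ~~~r):
                    ~~~r: drop double negation, giving ~r.
                    × closes — contains both r and ~r.
                  branch 2.1.1.2.2 (add ~~p, ~~r):
                    ~~r: drop double negation, giving r.
                    ○ open, literals {p=true, q=false, r=true}.
          branch 2.1.2 (add ~q):
            ~(q <-> ~(~p <-> ~~r)): β-rule — branch into q, ~~(~p <-> ~~r)  //  ~q, ~(~p <-> ~~r).
              branch 2.1.2.1 (add q, ~~(~p <-> ~~r)):
                × closes — contains both q and ~q.
              branch 2.1.2.2 (add ~q, ~(~p <-> ~~r)):
                ~(~p <-> ~~r): β-rule — branch into ~p, ~~~r  //  ~~p, ~~r.
                  branch 2.1.2.2.1 (add ~p, ~~~r):
                    ~~~r: drop double negation, giving ~r.
                    ○ open, literals {p=false, q=false, r=false}.
                  branch 2.1.2.2.2 (add ~~p, ~~r):
                    ~~r: drop double negation, giving r.
                    ○ open, literals {p=true, q=false, r=true}.
      branch 2.2 (add ~q):
        ○ open, literals {q=false}.
3 branches closed, 5 open.
Each open branch fixes some atoms; the unmentioned ones are free. Counting distinct full assignments: branch {p=true} (r, q) contributes 4 new; branch {p=true, q=false, r=true} (none free) contributes 0 new; branch {p=false, q=false, r=false} (none free) contributes 1 new; branch {p=true, q=false, r=true} (none free) contributes 0 new; branch {q=false} (p, r) contributes 1 new. Total: 6.

6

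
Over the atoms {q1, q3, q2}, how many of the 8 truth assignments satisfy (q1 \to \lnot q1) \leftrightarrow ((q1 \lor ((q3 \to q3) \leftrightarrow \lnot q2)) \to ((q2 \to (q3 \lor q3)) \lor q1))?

4

Initial set: {((q1 \to \lnot q1) \leftrightarrow ((q1 \lor ((q3 \to q3) \leftrightarrow \lnot q2)) \to ((q2 \to (q3 \lor q3)) \lor q1)))}.
((q1 \to \lnot q1) \leftrightarrow ((q1 \lor ((q3 \to q3) \leftrightarrow \lnot q2)) \to ((q2 \to (q3 \lor q3)) \lor q1))): β-rule — branch into (q1 \to \lnot q1), ((q1 \lor ((q3 \to q3) \leftrightarrow \lnot q2)) \to ((q2 \to (q3 \lor q3)) \lor q1))  //  \lnot (q1 \to \lnot q1), \lnot ((q1 \lor ((q3 \to q3) \leftrightarrow \lnot q2)) \to ((q2 \to (q3 \lor q3)) \lor q1)).
  branch 1 (add (q1 \to \lnot q1), ((q1 \lor ((q3 \to q3) \leftrightarrow \lnot q2)) \to ((q2 \to (q3 \lor q3)) \lor q1))):
    (q1 \to \lnot q1): β-rule — branch into \lnot q1  //  \lnot q1.
      branch 1.1 (add \lnot q1):
        ((q1 \lor ((q3 \to q3) \leftrightarrow \lnot q2)) \to ((q2 \to (q3 \lor q3)) \lor q1)): β-rule — branch into \lnot (q1 \lor ((q3 \to q3) \leftrightarrow \lnot q2))  //  ((q2 \to (q3 \lor q3)) \lor q1).
          branch 1.1.1 (add \lnot (q1 \lor ((q3 \to q3) \leftrightarrow \lnot q2))):
            \lnot (q1 \lor ((q3 \to q3) \leftrightarrow \lnot q2)): α-rule — add \lnot q1, \lnot ((q3 \to q3) \leftrightarrow \lnot q2).
            \lnot ((q3 \to q3) \leftrightarrow \lnot q2): β-rule — branch into (q3 \to q3), \lnot \lnot q2  //  \lnot (q3 \to q3), \lnot q2.
              branch 1.1.1.1 (add (q3 \to q3), \lnot \lnot q2):
                (q3 \to q3): β-rule — branch into \lnot q3  //  q3.
                  branch 1.1.1.1.1 (add \lnot q3):
                    ○ open, literals {q1=F, q2=T, q3=F}.
                  branch 1.1.1.1.2 (add q3):
                    ○ open, literals {q1=F, q2=T, q3=T}.
              branch 1.1.1.2 (add \lnot (q3 \to q3), \lnot q2):
                \lnot (q3 \to q3): α-rule — add q3, \lnot q3.
                × closes — contains both q3 and \lnot q3.
          branch 1.1.2 (add ((q2 \to (q3 \lor q3)) \lor q1)):
            ((q2 \to (q3 \lor q3)) \lor q1): β-rule — branch into (q2 \to (q3 \lor q3))  //  q1.
              branch 1.1.2.1 (add (q2 \to (q3 \lor q3))):
                (q2 \to (q3 \lor q3)): β-rule — branch into \lnot q2  //  (q3 \lor q3).
                  branch 1.1.2.1.1 (add \lnot q2):
                    ○ open, literals {q1=F, q2=F}.
                  branch 1.1.2.1.2 (add (q3 \lor q3)):
                    (q3 \lor q3): β-rule — branch into q3  //  q3.
                      branch 1.1.2.1.2.1 (add q3):
                        ○ open, literals {q1=F, q3=T}.
                      branch 1.1.2.1.2.2 (add q3):
                        ○ open, literals {q1=F, q3=T}.
              branch 1.1.2.2 (add q1):
                × closes — contains both q1 and \lnot q1.
      branch 1.2 (add \lnot q1):
        ((q1 \lor ((q3 \to q3) \leftrightarrow \lnot q2)) \to ((q2 \to (q3 \lor q3)) \lor q1)): β-rule — branch into \lnot (q1 \lor ((q3 \to q3) \leftrightarrow \lnot q2))  //  ((q2 \to (q3 \lor q3)) \lor q1).
          branch 1.2.1 (add \lnot (q1 \lor ((q3 \to q3) \leftrightarrow \lnot q2))):
            \lnot (q1 \lor ((q3 \to q3) \leftrightarrow \lnot q2)): α-rule — add \lnot q1, \lnot ((q3 \to q3) \leftrightarrow \lnot q2).
            \lnot ((q3 \to q3) \leftrightarrow \lnot q2): β-rule — branch into (q3 \to q3), \lnot \lnot q2  //  \lnot (q3 \to q3), \lnot q2.
              branch 1.2.1.1 (add (q3 \to q3), \lnot \lnot q2):
                (q3 \to q3): β-rule — branch into \lnot q3  //  q3.
                  branch 1.2.1.1.1 (add \lnot q3):
                    ○ open, literals {q1=F, q2=T, q3=F}.
                  branch 1.2.1.1.2 (add q3):
                    ○ open, literals {q1=F, q2=T, q3=T}.
              branch 1.2.1.2 (add \lnot (q3 \to q3), \lnot q2):
                \lnot (q3 \to q3): α-rule — add q3, \lnot q3.
                × closes — contains both q3 and \lnot q3.
          branch 1.2.2 (add ((q2 \to (q3 \lor q3)) \lor q1)):
            ((q2 \to (q3 \lor q3)) \lor q1): β-rule — branch into (q2 \to (q3 \lor q3))  //  q1.
              branch 1.2.2.1 (add (q2 \to (q3 \lor q3))):
                (q2 \to (q3 \lor q3)): β-rule — branch into \lnot q2  //  (q3 \lor q3).
                  branch 1.2.2.1.1 (add \lnot q2):
                    ○ open, literals {q1=F, q2=F}.
                  branch 1.2.2.1.2 (add (q3 \lor q3)):
                    (q3 \lor q3): β-rule — branch into q3  //  q3.
                      branch 1.2.2.1.2.1 (add q3):
                        ○ open, literals {q1=F, q3=T}.
                      branch 1.2.2.1.2.2 (add q3):
                        ○ open, literals {q1=F, q3=T}.
              branch 1.2.2.2 (add q1):
                × closes — contains both q1 and \lnot q1.
  branch 2 (add \lnot (q1 \to \lnot q1), \lnot ((q1 \lor ((q3 \to q3) \leftrightarrow \lnot q2)) \to ((q2 \to (q3 \lor q3)) \lor q1))):
    \lnot (q1 \to \lnot q1): α-rule — add q1, \lnot \lnot q1.
    \lnot ((q1 \lor ((q3 \to q3) \leftrightarrow \lnot q2)) \to ((q2 \to (q3 \lor q3)) \lor q1)): α-rule — add (q1 \lor ((q3 \to q3) \leftrightarrow \lnot q2)), \lnot ((q2 \to (q3 \lor q3)) \lor q1).
    \lnot ((q2 \to (q3 \lor q3)) \lor q1): α-rule — add \lnot (q2 \to (q3 \lor q3)), \lnot q1.
    × closes — contains both q1 and \lnot q1.
5 branches closed, 10 open.
Each open branch fixes some atoms; the unmentioned ones are free. Counting distinct full assignments: branch {q1=F, q2=T, q3=F} (none free) contributes 1 new; branch {q1=F, q2=T, q3=T} (none free) contributes 1 new; branch {q1=F, q2=F} (q3) contributes 2 new; branch {q1=F, q3=T} (q2) contributes 0 new; branch {q1=F, q3=T} (q2) contributes 0 new; branch {q1=F, q2=T, q3=F} (none free) contributes 0 new; branch {q1=F, q2=T, q3=T} (none free) contributes 0 new; branch {q1=F, q2=F} (q3) contributes 0 new; branch {q1=F, q3=T} (q2) contributes 0 new; branch {q1=F, q3=T} (q2) contributes 0 new. Total: 4.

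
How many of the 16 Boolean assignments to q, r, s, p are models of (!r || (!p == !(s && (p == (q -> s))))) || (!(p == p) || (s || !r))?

Initial set: {((!r || (!p == !(s && (p == (q -> s))))) || (!(p == p) || (s || !r)))}.
((!r || (!p == !(s && (p == (q -> s))))) || (!(p == p) || (s || !r))): β-rule — branch into (!r || (!p == !(s && (p == (q -> s)))))  //  (!(p == p) || (s || !r)).
  branch 1 (add (!r || (!p == !(s && (p == (q -> s)))))):
    (!r || (!p == !(s && (p == (q -> s))))): β-rule — branch into !r  //  (!p == !(s && (p == (q -> s)))).
      branch 1.1 (add !r):
        ○ open, literals {r=false}.
      branch 1.2 (add (!p == !(s && (p == (q -> s))))):
        (!p == !(s && (p == (q -> s)))): β-rule — branch into !p, !(s && (p == (q -> s)))  //  !!p, !!(s && (p == (q -> s))).
          branch 1.2.1 (add !p, !(s && (p == (q -> s)))):
            !(s && (p == (q -> s))): β-rule — branch into !s  //  !(p == (q -> s)).
              branch 1.2.1.1 (add !s):
                ○ open, literals {p=false, s=false}.
              branch 1.2.1.2 (add !(p == (q -> s))):
                !(p == (q -> s)): β-rule — branch into p, !(q -> s)  //  !p, (q -> s).
                  branch 1.2.1.2.1 (add p, !(q -> s)):
                    × closes — contains both p and !p.
                  branch 1.2.1.2.2 (add !p, (q -> s)):
                    (q -> s): β-rule — branch into !q  //  s.
                      branch 1.2.1.2.2.1 (add !q):
                        ○ open, literals {p=false, q=false}.
                      branch 1.2.1.2.2.2 (add s):
                        ○ open, literals {p=false, s=true}.
          branch 1.2.2 (add !!p, !!(s && (p == (q -> s)))):
            !!(s && (p == (q -> s))): α-rule — add s, (p == (q -> s)).
            (p == (q -> s)): β-rule — branch into p, (q -> s)  //  !p, !(q -> s).
              branch 1.2.2.1 (add p, (q -> s)):
                (q -> s): β-rule — branch into !q  //  s.
                  branch 1.2.2.1.1 (add !q):
                    ○ open, literals {p=true, q=false, s=true}.
                  branch 1.2.2.1.2 (add s):
                    ○ open, literals {p=true, s=true}.
              branch 1.2.2.2 (add !p, !(q -> s)):
                × closes — contains both p and !p.
  branch 2 (add (!(p == p) || (s || !r))):
    (!(p == p) || (s || !r)): β-rule — branch into !(p == p)  //  (s || !r).
      branch 2.1 (add !(p == p)):
        !(p == p): β-rule — branch into p, !p  //  !p, p.
          branch 2.1.1 (add p, !p):
            × closes — contains both p and !p.
          branch 2.1.2 (add !p, p):
            × closes — contains both p and !p.
      branch 2.2 (add (s || !r)):
        (s || !r): β-rule — branch into s  //  !r.
          branch 2.2.1 (add s):
            ○ open, literals {s=true}.
          branch 2.2.2 (add !r):
            ○ open, literals {r=false}.
4 branches closed, 8 open.
Each open branch fixes some atoms; the unmentioned ones are free. Counting distinct full assignments: branch {r=false} (q, s, p) contributes 8 new; branch {p=false, s=false} (q, r) contributes 2 new; branch {p=false, q=false} (r, s) contributes 1 new; branch {p=false, s=true} (q, r) contributes 1 new; branch {p=true, q=false, s=true} (r) contributes 1 new; branch {p=true, s=true} (q, r) contributes 1 new; branch {s=true} (q, r, p) contributes 0 new; branch {r=false} (q, s, p) contributes 0 new. Total: 14.

14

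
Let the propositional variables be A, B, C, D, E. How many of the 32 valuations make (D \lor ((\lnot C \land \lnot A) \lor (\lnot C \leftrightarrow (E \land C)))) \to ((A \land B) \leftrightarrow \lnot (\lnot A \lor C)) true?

Initial set: {((D \lor ((\lnot C \land \lnot A) \lor (\lnot C \leftrightarrow (E \land C)))) \to ((A \land B) \leftrightarrow \lnot (\lnot A \lor C)))}.
((D \lor ((\lnot C \land \lnot A) \lor (\lnot C \leftrightarrow (E \land C)))) \to ((A \land B) \leftrightarrow \lnot (\lnot A \lor C))): β-rule — branch into \lnot (D \lor ((\lnot C \land \lnot A) \lor (\lnot C \leftrightarrow (E \land C))))  //  ((A \land B) \leftrightarrow \lnot (\lnot A \lor C)).
  branch 1 (add \lnot (D \lor ((\lnot C \land \lnot A) \lor (\lnot C \leftrightarrow (E \land C))))):
    \lnot (D \lor ((\lnot C \land \lnot A) \lor (\lnot C \leftrightarrow (E \land C)))): α-rule — add \lnot D, \lnot ((\lnot C \land \lnot A) \lor (\lnot C \leftrightarrow (E \land C))).
    \lnot ((\lnot C \land \lnot A) \lor (\lnot C \leftrightarrow (E \land C))): α-rule — add \lnot (\lnot C \land \lnot A), \lnot (\lnot C \leftrightarrow (E \land C)).
    \lnot (\lnot C \land \lnot A): β-rule — branch into \lnot \lnot C  //  \lnot \lnot A.
      branch 1.1 (add \lnot \lnot C):
        \lnot (\lnot C \leftrightarrow (E \land C)): β-rule — branch into \lnot C, \lnot (E \land C)  //  \lnot \lnot C, (E \land C).
          branch 1.1.1 (add \lnot C, \lnot (E \land C)):
            × closes — contains both C and \lnot C.
          branch 1.1.2 (add \lnot \lnot C, (E \land C)):
            (E \land C): α-rule — add E, C.
            ○ open, literals {C=1, D=0, E=1}.
      branch 1.2 (add \lnot \lnot A):
        \lnot (\lnot C \leftrightarrow (E \land C)): β-rule — branch into \lnot C, \lnot (E \land C)  //  \lnot \lnot C, (E \land C).
          branch 1.2.1 (add \lnot C, \lnot (E \land C)):
            \lnot (E \land C): β-rule — branch into \lnot E  //  \lnot C.
              branch 1.2.1.1 (add \lnot E):
                ○ open, literals {A=1, C=0, D=0, E=0}.
              branch 1.2.1.2 (add \lnot C):
                ○ open, literals {A=1, C=0, D=0}.
          branch 1.2.2 (add \lnot \lnot C, (E \land C)):
            (E \land C): α-rule — add E, C.
            ○ open, literals {A=1, C=1, D=0, E=1}.
  branch 2 (add ((A \land B) \leftrightarrow \lnot (\lnot A \lor C))):
    ((A \land B) \leftrightarrow \lnot (\lnot A \lor C)): β-rule — branch into (A \land B), \lnot (\lnot A \lor C)  //  \lnot (A \land B), \lnot \lnot (\lnot A \lor C).
      branch 2.1 (add (A \land B), \lnot (\lnot A \lor C)):
        (A \land B): α-rule — add A, B.
        \lnot (\lnot A \lor C): α-rule — add \lnot \lnot A, \lnot C.
        ○ open, literals {A=1, B=1, C=0}.
      branch 2.2 (add \lnot (A \land B), \lnot \lnot (\lnot A \lor C)):
        \lnot (A \land B): β-rule — branch into \lnot A  //  \lnot B.
          branch 2.2.1 (add \lnot A):
            \lnot \lnot (\lnot A \lor C): β-rule — branch into \lnot A  //  C.
              branch 2.2.1.1 (add \lnot A):
                ○ open, literals {A=0}.
              branch 2.2.1.2 (add C):
                ○ open, literals {A=0, C=1}.
          branch 2.2.2 (add \lnot B):
            \lnot \lnot (\lnot A \lor C): β-rule — branch into \lnot A  //  C.
              branch 2.2.2.1 (add \lnot A):
                ○ open, literals {A=0, B=0}.
              branch 2.2.2.2 (add C):
                ○ open, literals {B=0, C=1}.
1 branch closed, 9 open.
Each open branch fixes some atoms; the unmentioned ones are free. Counting distinct full assignments: branch {C=1, D=0, E=1} (A, B) contributes 4 new; branch {A=1, C=0, D=0, E=0} (B) contributes 2 new; branch {A=1, C=0, D=0} (B, E) contributes 2 new; branch {A=1, C=1, D=0, E=1} (B) contributes 0 new; branch {A=1, B=1, C=0} (D, E) contributes 2 new; branch {A=0} (B, C, D, E) contributes 14 new; branch {A=0, C=1} (B, D, E) contributes 0 new; branch {A=0, B=0} (C, D, E) contributes 0 new; branch {B=0, C=1} (A, D, E) contributes 3 new. Total: 27.

27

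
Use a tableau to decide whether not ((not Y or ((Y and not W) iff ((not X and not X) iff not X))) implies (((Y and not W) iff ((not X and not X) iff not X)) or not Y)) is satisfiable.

Initial set: {not ((not Y or ((Y and not W) iff ((not X and not X) iff not X))) implies (((Y and not W) iff ((not X and not X) iff not X)) or not Y))}.
not ((not Y or ((Y and not W) iff ((not X and not X) iff not X))) implies (((Y and not W) iff ((not X and not X) iff not X)) or not Y)): α-rule — add (not Y or ((Y and not W) iff ((not X and not X) iff not X))), not (((Y and not W) iff ((not X and not X) iff not X)) or not Y).
not (((Y and not W) iff ((not X and not X) iff not X)) or not Y): α-rule — add not ((Y and not W) iff ((not X and not X) iff not X)), not not Y.
(not Y or ((Y and not W) iff ((not X and not X) iff not X))): β-rule — branch into not Y  //  ((Y and not W) iff ((not X and not X) iff not X)).
  branch 1 (add not Y):
    × closes — contains both Y and not Y.
  branch 2 (add ((Y and not W) iff ((not X and not X) iff not X))):
    not ((Y and not W) iff ((not X and not X) iff not X)): β-rule — branch into (Y and not W), not ((not X and not X) iff not X)  //  not (Y and not W), ((not X and not X) iff not X).
      branch 2.1 (add (Y and not W), not ((not X and not X) iff not X)):
        (Y and not W): α-rule — add Y, not W.
        ((Y and not W) iff ((not X and not X) iff not X)): β-rule — branch into (Y and not W), ((not X and not X) iff not X)  //  not (Y and not W), not ((not X and not X) iff not X).
          branch 2.1.1 (add (Y and not W), ((not X and not X) iff not X)):
            (Y and not W): α-rule — add Y, not W.
            not ((not X and not X) iff not X): β-rule — branch into (not X and not X), not not X  //  not (not X and not X), not X.
              branch 2.1.1.1 (add (not X and not X), not not X):
                (not X and not X): α-rule — add not X, not X.
                × closes — contains both X and not X.
              branch 2.1.1.2 (add not (not X and not X), not X):
                ((not X and not X) iff not X): β-rule — branch into (not X and not X), not X  //  not (not X and not X), not not X.
                  branch 2.1.1.2.1 (add (not X and not X), not X):
                    (not X and not X): α-rule — add not X, not X.
                    not (not X and not X): β-rule — branch into not not X  //  not not X.
                      branch 2.1.1.2.1.1 (add not not X):
                        × closes — contains both X and not X.
                      branch 2.1.1.2.1.2 (add not not X):
                        × closes — contains both X and not X.
                  branch 2.1.1.2.2 (add not (not X and not X), not not X):
                    × closes — contains both X and not X.
          branch 2.1.2 (add not (Y and not W), not ((not X and not X) iff not X)):
            not ((not X and not X) iff not X): β-rule — branch into (not X and not X), not not X  //  not (not X and not X), not X.
              branch 2.1.2.1 (add (not X and not X), not not X):
                (not X and not X): α-rule — add not X, not X.
                × closes — contains both X and not X.
              branch 2.1.2.2 (add not (not X and not X), not X):
                not (Y and not W): β-rule — branch into not Y  //  not not W.
                  branch 2.1.2.2.1 (add not Y):
                    × closes — contains both Y and not Y.
                  branch 2.1.2.2.2 (add not not W):
                    × closes — contains both W and not W.
      branch 2.2 (add not (Y and not W), ((not X and not X) iff not X)):
        ((Y and not W) iff ((not X and not X) iff not X)): β-rule — branch into (Y and not W), ((not X and not X) iff not X)  //  not (Y and not W), not ((not X and not X) iff not X).
          branch 2.2.1 (add (Y and not W), ((not X and not X) iff not X)):
            (Y and not W): α-rule — add Y, not W.
            not (Y and not W): β-rule — branch into not Y  //  not not W.
              branch 2.2.1.1 (add not Y):
                × closes — contains both Y and not Y.
              branch 2.2.1.2 (add not not W):
                × closes — contains both W and not W.
          branch 2.2.2 (add not (Y and not W), not ((not X and not X) iff not X)):
            not (Y and not W): β-rule — branch into not Y  //  not not W.
              branch 2.2.2.1 (add not Y):
                × closes — contains both Y and not Y.
              branch 2.2.2.2 (add not not W):
                ((not X and not X) iff not X): β-rule — branch into (not X and not X), not X  //  not (not X and not X), not not X.
                  branch 2.2.2.2.1 (add (not X and not X), not X):
                    (not X and not X): α-rule — add not X, not X.
                    not (Y and not W): β-rule — branch into not Y  //  not not W.
                      branch 2.2.2.2.1.1 (add not Y):
                        × closes — contains both Y and not Y.
                      branch 2.2.2.2.1.2 (add not not W):
                        not ((not X and not X) iff not X): β-rule — branch into (not X and not X), not not X  //  not (not X and not X), not X.
                          branch 2.2.2.2.1.2.1 (add (not X and not X), not not X):
                            × closes — contains both X and not X.
                          branch 2.2.2.2.1.2.2 (add not (not X and not X), not X):
                            not (not X and not X): β-rule — branch into not not X  //  not not X.
                              branch 2.2.2.2.1.2.2.1 (add not not X):
                                × closes — contains both X and not X.
                              branch 2.2.2.2.1.2.2.2 (add not not X):
                                × closes — contains both X and not X.
                  branch 2.2.2.2.2 (add not (not X and not X), not not X):
                    not (Y and not W): β-rule — branch into not Y  //  not not W.
                      branch 2.2.2.2.2.1 (add not Y):
                        × closes — contains both Y and not Y.
                      branch 2.2.2.2.2.2 (add not not W):
                        not ((not X and not X) iff not X): β-rule — branch into (not X and not X), not not X  //  not (not X and not X), not X.
                          branch 2.2.2.2.2.2.1 (add (not X and not X), not not X):
                            (not X and not X): α-rule — add not X, not X.
                            × closes — contains both X and not X.
                          branch 2.2.2.2.2.2.2 (add not (not X and not X), not X):
                            × closes — contains both X and not X.
All 18 branches close.
Every branch closed; the formula is unsatisfiable.

Unsatisfiable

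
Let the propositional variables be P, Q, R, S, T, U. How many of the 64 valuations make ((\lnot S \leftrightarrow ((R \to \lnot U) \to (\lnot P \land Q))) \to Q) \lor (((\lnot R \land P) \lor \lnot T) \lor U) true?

61

Initial set: {T (((\lnot S \leftrightarrow ((R \to \lnot U) \to (\lnot P \land Q))) \to Q) \lor (((\lnot R \land P) \lor \lnot T) \lor U))}.
T (((\lnot S \leftrightarrow ((R \to \lnot U) \to (\lnot P \land Q))) \to Q) \lor (((\lnot R \land P) \lor \lnot T) \lor U)): β-rule — branch into T ((\lnot S \leftrightarrow ((R \to \lnot U) \to (\lnot P \land Q))) \to Q)  //  T (((\lnot R \land P) \lor \lnot T) \lor U).
  branch 1 (add T ((\lnot S \leftrightarrow ((R \to \lnot U) \to (\lnot P \land Q))) \to Q)):
    T ((\lnot S \leftrightarrow ((R \to \lnot U) \to (\lnot P \land Q))) \to Q): β-rule — branch into F (\lnot S \leftrightarrow ((R \to \lnot U) \to (\lnot P \land Q)))  //  T Q.
      branch 1.1 (add F (\lnot S \leftrightarrow ((R \to \lnot U) \to (\lnot P \land Q)))):
        F (\lnot S \leftrightarrow ((R \to \lnot U) \to (\lnot P \land Q))): β-rule — branch into T \lnot S, F ((R \to \lnot U) \to (\lnot P \land Q))  //  F \lnot S, T ((R \to \lnot U) \to (\lnot P \land Q)).
          branch 1.1.1 (add T \lnot S, F ((R \to \lnot U) \to (\lnot P \land Q))):
            F ((R \to \lnot U) \to (\lnot P \land Q)): α-rule — add T (R \to \lnot U), F (\lnot P \land Q).
            T (R \to \lnot U): β-rule — branch into F R  //  T \lnot U.
              branch 1.1.1.1 (add F R):
                F (\lnot P \land Q): β-rule — branch into F \lnot P  //  F Q.
                  branch 1.1.1.1.1 (add F \lnot P):
                    ○ open, literals {P=1, R=0, S=0}.
                  branch 1.1.1.1.2 (add F Q):
                    ○ open, literals {Q=0, R=0, S=0}.
              branch 1.1.1.2 (add T \lnot U):
                F (\lnot P \land Q): β-rule — branch into F \lnot P  //  F Q.
                  branch 1.1.1.2.1 (add F \lnot P):
                    ○ open, literals {P=1, S=0, U=0}.
                  branch 1.1.1.2.2 (add F Q):
                    ○ open, literals {Q=0, S=0, U=0}.
          branch 1.1.2 (add F \lnot S, T ((R \to \lnot U) \to (\lnot P \land Q))):
            T ((R \to \lnot U) \to (\lnot P \land Q)): β-rule — branch into F (R \to \lnot U)  //  T (\lnot P \land Q).
              branch 1.1.2.1 (add F (R \to \lnot U)):
                F (R \to \lnot U): α-rule — add T R, F \lnot U.
                ○ open, literals {R=1, S=1, U=1}.
              branch 1.1.2.2 (add T (\lnot P \land Q)):
                T (\lnot P \land Q): α-rule — add T \lnot P, T Q.
                ○ open, literals {P=0, Q=1, S=1}.
      branch 1.2 (add T Q):
        ○ open, literals {Q=1}.
  branch 2 (add T (((\lnot R \land P) \lor \lnot T) \lor U)):
    T (((\lnot R \land P) \lor \lnot T) \lor U): β-rule — branch into T ((\lnot R \land P) \lor \lnot T)  //  T U.
      branch 2.1 (add T ((\lnot R \land P) \lor \lnot T)):
        T ((\lnot R \land P) \lor \lnot T): β-rule — branch into T (\lnot R \land P)  //  T \lnot T.
          branch 2.1.1 (add T (\lnot R \land P)):
            T (\lnot R \land P): α-rule — add T \lnot R, T P.
            ○ open, literals {P=1, R=0}.
          branch 2.1.2 (add T \lnot T):
            ○ open, literals {T=0}.
      branch 2.2 (add T U):
        ○ open, literals {U=1}.
0 branches closed, 10 open.
Each open branch fixes some atoms; the unmentioned ones are free. Counting distinct full assignments: branch {P=1, R=0, S=0} (Q, T, U) contributes 8 new; branch {Q=0, R=0, S=0} (P, T, U) contributes 4 new; branch {P=1, S=0, U=0} (Q, R, T) contributes 4 new; branch {Q=0, S=0, U=0} (P, R, T) contributes 2 new; branch {R=1, S=1, U=1} (P, Q, T) contributes 8 new; branch {P=0, Q=1, S=1} (R, T, U) contributes 6 new; branch {Q=1} (P, R, S, T, U) contributes 16 new; branch {P=1, R=0} (Q, S, T, U) contributes 4 new; branch {T=0} (P, Q, R, S, U) contributes 6 new; branch {U=1} (P, Q, R, S, T) contributes 3 new. Total: 61.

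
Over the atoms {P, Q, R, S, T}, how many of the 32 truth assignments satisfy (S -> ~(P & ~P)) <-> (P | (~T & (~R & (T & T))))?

Initial set: {T ((S -> ~(P & ~P)) <-> (P | (~T & (~R & (T & T)))))}.
T ((S -> ~(P & ~P)) <-> (P | (~T & (~R & (T & T))))): β-rule — branch into T (S -> ~(P & ~P)), T (P | (~T & (~R & (T & T))))  //  F (S -> ~(P & ~P)), F (P | (~T & (~R & (T & T)))).
  branch 1 (add T (S -> ~(P & ~P)), T (P | (~T & (~R & (T & T))))):
    T (S -> ~(P & ~P)): β-rule — branch into F S  //  T ~(P & ~P).
      branch 1.1 (add F S):
        T (P | (~T & (~R & (T & T)))): β-rule — branch into T P  //  T (~T & (~R & (T & T))).
          branch 1.1.1 (add T P):
            ○ open, literals {P=1, S=0}.
          branch 1.1.2 (add T (~T & (~R & (T & T)))):
            T (~T & (~R & (T & T))): α-rule — add T ~T, T (~R & (T & T)).
            T (~R & (T & T)): α-rule — add T ~R, T (T & T).
            T (T & T): α-rule — add T T, T T.
            × closes — contains both T and ~T.
      branch 1.2 (add T ~(P & ~P)):
        T (P | (~T & (~R & (T & T)))): β-rule — branch into T P  //  T (~T & (~R & (T & T))).
          branch 1.2.1 (add T P):
            T ~(P & ~P): β-rule — branch into F P  //  F ~P.
              branch 1.2.1.1 (add F P):
                × closes — contains both P and ~P.
              branch 1.2.1.2 (add F ~P):
                ○ open, literals {P=1}.
          branch 1.2.2 (add T (~T & (~R & (T & T)))):
            T (~T & (~R & (T & T))): α-rule — add T ~T, T (~R & (T & T)).
            T (~R & (T & T)): α-rule — add T ~R, T (T & T).
            T (T & T): α-rule — add T T, T T.
            × closes — contains both T and ~T.
  branch 2 (add F (S -> ~(P & ~P)), F (P | (~T & (~R & (T & T))))):
    F (S -> ~(P & ~P)): α-rule — add T S, F ~(P & ~P).
    F (P | (~T & (~R & (T & T)))): α-rule — add F P, F (~T & (~R & (T & T))).
    F ~(P & ~P): α-rule — add T P, T ~P.
    × closes — contains both P and ~P.
4 branches closed, 2 open.
Each open branch fixes some atoms; the unmentioned ones are free. Counting distinct full assignments: branch {P=1, S=0} (Q, R, T) contributes 8 new; branch {P=1} (Q, R, S, T) contributes 8 new. Total: 16.

16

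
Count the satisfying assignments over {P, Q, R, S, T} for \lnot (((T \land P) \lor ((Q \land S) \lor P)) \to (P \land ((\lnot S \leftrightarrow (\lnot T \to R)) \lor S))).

Initial set: {\lnot (((T \land P) \lor ((Q \land S) \lor P)) \to (P \land ((\lnot S \leftrightarrow (\lnot T \to R)) \lor S)))}.
\lnot (((T \land P) \lor ((Q \land S) \lor P)) \to (P \land ((\lnot S \leftrightarrow (\lnot T \to R)) \lor S))): α-rule — add ((T \land P) \lor ((Q \land S) \lor P)), \lnot (P \land ((\lnot S \leftrightarrow (\lnot T \to R)) \lor S)).
((T \land P) \lor ((Q \land S) \lor P)): β-rule — branch into (T \land P)  //  ((Q \land S) \lor P).
  branch 1 (add (T \land P)):
    (T \land P): α-rule — add T, P.
    \lnot (P \land ((\lnot S \leftrightarrow (\lnot T \to R)) \lor S)): β-rule — branch into \lnot P  //  \lnot ((\lnot S \leftrightarrow (\lnot T \to R)) \lor S).
      branch 1.1 (add \lnot P):
        × closes — contains both P and \lnot P.
      branch 1.2 (add \lnot ((\lnot S \leftrightarrow (\lnot T \to R)) \lor S)):
        \lnot ((\lnot S \leftrightarrow (\lnot T \to R)) \lor S): α-rule — add \lnot (\lnot S \leftrightarrow (\lnot T \to R)), \lnot S.
        \lnot (\lnot S \leftrightarrow (\lnot T \to R)): β-rule — branch into \lnot S, \lnot (\lnot T \to R)  //  \lnot \lnot S, (\lnot T \to R).
          branch 1.2.1 (add \lnot S, \lnot (\lnot T \to R)):
            \lnot (\lnot T \to R): α-rule — add \lnot T, \lnot R.
            × closes — contains both T and \lnot T.
          branch 1.2.2 (add \lnot \lnot S, (\lnot T \to R)):
            × closes — contains both S and \lnot S.
  branch 2 (add ((Q \land S) \lor P)):
    \lnot (P \land ((\lnot S \leftrightarrow (\lnot T \to R)) \lor S)): β-rule — branch into \lnot P  //  \lnot ((\lnot S \leftrightarrow (\lnot T \to R)) \lor S).
      branch 2.1 (add \lnot P):
        ((Q \land S) \lor P): β-rule — branch into (Q \land S)  //  P.
          branch 2.1.1 (add (Q \land S)):
            (Q \land S): α-rule — add Q, S.
            ○ open, literals {P=false, Q=true, S=true}.
          branch 2.1.2 (add P):
            × closes — contains both P and \lnot P.
      branch 2.2 (add \lnot ((\lnot S \leftrightarrow (\lnot T \to R)) \lor S)):
        \lnot ((\lnot S \leftrightarrow (\lnot T \to R)) \lor S): α-rule — add \lnot (\lnot S \leftrightarrow (\lnot T \to R)), \lnot S.
        ((Q \land S) \lor P): β-rule — branch into (Q \land S)  //  P.
          branch 2.2.1 (add (Q \land S)):
            (Q \land S): α-rule — add Q, S.
            × closes — contains both S and \lnot S.
          branch 2.2.2 (add P):
            \lnot (\lnot S \leftrightarrow (\lnot T \to R)): β-rule — branch into \lnot S, \lnot (\lnot T \to R)  //  \lnot \lnot S, (\lnot T \to R).
              branch 2.2.2.1 (add \lnot S, \lnot (\lnot T \to R)):
                \lnot (\lnot T \to R): α-rule — add \lnot T, \lnot R.
                ○ open, literals {P=true, R=false, S=false, T=false}.
              branch 2.2.2.2 (add \lnot \lnot S, (\lnot T \to R)):
                × closes — contains both S and \lnot S.
6 branches closed, 2 open.
Each open branch fixes some atoms; the unmentioned ones are free. Counting distinct full assignments: branch {P=false, Q=true, S=true} (R, T) contributes 4 new; branch {P=true, R=false, S=false, T=false} (Q) contributes 2 new. Total: 6.

6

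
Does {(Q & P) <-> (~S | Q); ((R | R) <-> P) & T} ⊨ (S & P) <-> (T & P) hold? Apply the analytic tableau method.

No

Initial set: {((Q & P) <-> (~S | Q)); (((R | R) <-> P) & T); ~((S & P) <-> (T & P))}.
(((R | R) <-> P) & T): α-rule — add ((R | R) <-> P), T.
((Q & P) <-> (~S | Q)): β-rule — branch into (Q & P), (~S | Q)  //  ~(Q & P), ~(~S | Q).
  branch 1 (add (Q & P), (~S | Q)):
    (Q & P): α-rule — add Q, P.
    ~((S & P) <-> (T & P)): β-rule — branch into (S & P), ~(T & P)  //  ~(S & P), (T & P).
      branch 1.1 (add (S & P), ~(T & P)):
        (S & P): α-rule — add S, P.
        ((R | R) <-> P): β-rule — branch into (R | R), P  //  ~(R | R), ~P.
          branch 1.1.1 (add (R | R), P):
            (~S | Q): β-rule — branch into ~S  //  Q.
              branch 1.1.1.1 (add ~S):
                × closes — contains both S and ~S.
              branch 1.1.1.2 (add Q):
                ~(T & P): β-rule — branch into ~T  //  ~P.
                  branch 1.1.1.2.1 (add ~T):
                    × closes — contains both T and ~T.
                  branch 1.1.1.2.2 (add ~P):
                    × closes — contains both P and ~P.
          branch 1.1.2 (add ~(R | R), ~P):
            × closes — contains both P and ~P.
      branch 1.2 (add ~(S & P), (T & P)):
        (T & P): α-rule — add T, P.
        ((R | R) <-> P): β-rule — branch into (R | R), P  //  ~(R | R), ~P.
          branch 1.2.1 (add (R | R), P):
            (~S | Q): β-rule — branch into ~S  //  Q.
              branch 1.2.1.1 (add ~S):
                ~(S & P): β-rule — branch into ~S  //  ~P.
                  branch 1.2.1.1.1 (add ~S):
                    (R | R): β-rule — branch into R  //  R.
                      branch 1.2.1.1.1.1 (add R):
                        ○ open, literals {P=T, Q=T, R=T, S=F, T=T}.
                      branch 1.2.1.1.1.2 (add R):
                        ○ open, literals {P=T, Q=T, R=T, S=F, T=T}.
                  branch 1.2.1.1.2 (add ~P):
                    × closes — contains both P and ~P.
              branch 1.2.1.2 (add Q):
                ~(S & P): β-rule — branch into ~S  //  ~P.
                  branch 1.2.1.2.1 (add ~S):
                    (R | R): β-rule — branch into R  //  R.
                      branch 1.2.1.2.1.1 (add R):
                        ○ open, literals {P=T, Q=T, R=T, S=F, T=T}.
                      branch 1.2.1.2.1.2 (add R):
                        ○ open, literals {P=T, Q=T, R=T, S=F, T=T}.
                  branch 1.2.1.2.2 (add ~P):
                    × closes — contains both P and ~P.
          branch 1.2.2 (add ~(R | R), ~P):
            × closes — contains both P and ~P.
  branch 2 (add ~(Q & P), ~(~S | Q)):
    ~(~S | Q): α-rule — add ~~S, ~Q.
    ~((S & P) <-> (T & P)): β-rule — branch into (S & P), ~(T & P)  //  ~(S & P), (T & P).
      branch 2.1 (add (S & P), ~(T & P)):
        (S & P): α-rule — add S, P.
        ((R | R) <-> P): β-rule — branch into (R | R), P  //  ~(R | R), ~P.
          branch 2.1.1 (add (R | R), P):
            ~(Q & P): β-rule — branch into ~Q  //  ~P.
              branch 2.1.1.1 (add ~Q):
                ~(T & P): β-rule — branch into ~T  //  ~P.
                  branch 2.1.1.1.1 (add ~T):
                    × closes — contains both T and ~T.
                  branch 2.1.1.1.2 (add ~P):
                    × closes — contains both P and ~P.
              branch 2.1.1.2 (add ~P):
                × closes — contains both P and ~P.
          branch 2.1.2 (add ~(R | R), ~P):
            × closes — contains both P and ~P.
      branch 2.2 (add ~(S & P), (T & P)):
        (T & P): α-rule — add T, P.
        ((R | R) <-> P): β-rule — branch into (R | R), P  //  ~(R | R), ~P.
          branch 2.2.1 (add (R | R), P):
            ~(Q & P): β-rule — branch into ~Q  //  ~P.
              branch 2.2.1.1 (add ~Q):
                ~(S & P): β-rule — branch into ~S  //  ~P.
                  branch 2.2.1.1.1 (add ~S):
                    × closes — contains both S and ~S.
                  branch 2.2.1.1.2 (add ~P):
                    × closes — contains both P and ~P.
              branch 2.2.1.2 (add ~P):
                × closes — contains both P and ~P.
          branch 2.2.2 (add ~(R | R), ~P):
            × closes — contains both P and ~P.
15 branches closed, 4 open.
An open branch gives a countermodel: P=T, Q=T, R=T, S=F, T=T (unmentioned atoms arbitrary); the premises hold there but the conclusion fails.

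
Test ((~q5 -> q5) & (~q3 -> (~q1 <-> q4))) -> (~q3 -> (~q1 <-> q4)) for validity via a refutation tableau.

Assume the negation and expand:
Initial set: {~(((~q5 -> q5) & (~q3 -> (~q1 <-> q4))) -> (~q3 -> (~q1 <-> q4)))}.
~(((~q5 -> q5) & (~q3 -> (~q1 <-> q4))) -> (~q3 -> (~q1 <-> q4))): α-rule — add ((~q5 -> q5) & (~q3 -> (~q1 <-> q4))), ~(~q3 -> (~q1 <-> q4)).
((~q5 -> q5) & (~q3 -> (~q1 <-> q4))): α-rule — add (~q5 -> q5), (~q3 -> (~q1 <-> q4)).
~(~q3 -> (~q1 <-> q4)): α-rule — add ~q3, ~(~q1 <-> q4).
(~q5 -> q5): β-rule — branch into ~~q5  //  q5.
  branch 1 (add ~~q5):
    (~q3 -> (~q1 <-> q4)): β-rule — branch into ~~q3  //  (~q1 <-> q4).
      branch 1.1 (add ~~q3):
        × closes — contains both q3 and ~q3.
      branch 1.2 (add (~q1 <-> q4)):
        ~(~q1 <-> q4): β-rule — branch into ~q1, ~q4  //  ~~q1, q4.
          branch 1.2.1 (add ~q1, ~q4):
            (~q1 <-> q4): β-rule — branch into ~q1, q4  //  ~~q1, ~q4.
              branch 1.2.1.1 (add ~q1, q4):
                × closes — contains both q4 and ~q4.
              branch 1.2.1.2 (add ~~q1, ~q4):
                × closes — contains both q1 and ~q1.
          branch 1.2.2 (add ~~q1, q4):
            (~q1 <-> q4): β-rule — branch into ~q1, q4  //  ~~q1, ~q4.
              branch 1.2.2.1 (add ~q1, q4):
                × closes — contains both q1 and ~q1.
              branch 1.2.2.2 (add ~~q1, ~q4):
                × closes — contains both q4 and ~q4.
  branch 2 (add q5):
    (~q3 -> (~q1 <-> q4)): β-rule — branch into ~~q3  //  (~q1 <-> q4).
      branch 2.1 (add ~~q3):
        × closes — contains both q3 and ~q3.
      branch 2.2 (add (~q1 <-> q4)):
        ~(~q1 <-> q4): β-rule — branch into ~q1, ~q4  //  ~~q1, q4.
          branch 2.2.1 (add ~q1, ~q4):
            (~q1 <-> q4): β-rule — branch into ~q1, q4  //  ~~q1, ~q4.
              branch 2.2.1.1 (add ~q1, q4):
                × closes — contains both q4 and ~q4.
              branch 2.2.1.2 (add ~~q1, ~q4):
                × closes — contains both q1 and ~q1.
          branch 2.2.2 (add ~~q1, q4):
            (~q1 <-> q4): β-rule — branch into ~q1, q4  //  ~~q1, ~q4.
              branch 2.2.2.1 (add ~q1, q4):
                × closes — contains both q1 and ~q1.
              branch 2.2.2.2 (add ~~q1, ~q4):
                × closes — contains both q4 and ~q4.
All 10 branches close.
Every branch closed, so the negation is unsatisfiable and the formula is valid.

Valid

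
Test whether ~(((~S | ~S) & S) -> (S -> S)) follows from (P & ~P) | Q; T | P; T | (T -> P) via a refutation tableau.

Initial set: {((P & ~P) | Q); (T | P); (T | (T -> P)); ~~(((~S | ~S) & S) -> (S -> S))}.
((P & ~P) | Q): β-rule — branch into (P & ~P)  //  Q.
  branch 1 (add (P & ~P)):
    (P & ~P): α-rule — add P, ~P.
    × closes — contains both P and ~P.
  branch 2 (add Q):
    (T | P): β-rule — branch into T  //  P.
      branch 2.1 (add T):
        (T | (T -> P)): β-rule — branch into T  //  (T -> P).
          branch 2.1.1 (add T):
            ~~(((~S | ~S) & S) -> (S -> S)): β-rule — branch into ~((~S | ~S) & S)  //  (S -> S).
              branch 2.1.1.1 (add ~((~S | ~S) & S)):
                ~((~S | ~S) & S): β-rule — branch into ~(~S | ~S)  //  ~S.
                  branch 2.1.1.1.1 (add ~(~S | ~S)):
                    ~(~S | ~S): α-rule — add ~~S, ~~S.
                    ○ open, literals {Q=true, S=true, T=true}.
                  branch 2.1.1.1.2 (add ~S):
                    ○ open, literals {Q=true, S=false, T=true}.
              branch 2.1.1.2 (add (S -> S)):
                (S -> S): β-rule — branch into ~S  //  S.
                  branch 2.1.1.2.1 (add ~S):
                    ○ open, literals {Q=true, S=false, T=true}.
                  branch 2.1.1.2.2 (add S):
                    ○ open, literals {Q=true, S=true, T=true}.
          branch 2.1.2 (add (T -> P)):
            ~~(((~S | ~S) & S) -> (S -> S)): β-rule — branch into ~((~S | ~S) & S)  //  (S -> S).
              branch 2.1.2.1 (add ~((~S | ~S) & S)):
                (T -> P): β-rule — branch into ~T  //  P.
                  branch 2.1.2.1.1 (add ~T):
                    × closes — contains both T and ~T.
                  branch 2.1.2.1.2 (add P):
                    ~((~S | ~S) & S): β-rule — branch into ~(~S | ~S)  //  ~S.
                      branch 2.1.2.1.2.1 (add ~(~S | ~S)):
                        ~(~S | ~S): α-rule — add ~~S, ~~S.
                        ○ open, literals {P=true, Q=true, S=true, T=true}.
                      branch 2.1.2.1.2.2 (add ~S):
                        ○ open, literals {P=true, Q=true, S=false, T=true}.
              branch 2.1.2.2 (add (S -> S)):
                (T -> P): β-rule — branch into ~T  //  P.
                  branch 2.1.2.2.1 (add ~T):
                    × closes — contains both T and ~T.
                  branch 2.1.2.2.2 (add P):
                    (S -> S): β-rule — branch into ~S  //  S.
                      branch 2.1.2.2.2.1 (add ~S):
                        ○ open, literals {P=true, Q=true, S=false, T=true}.
                      branch 2.1.2.2.2.2 (add S):
                        ○ open, literals {P=true, Q=true, S=true, T=true}.
      branch 2.2 (add P):
        (T | (T -> P)): β-rule — branch into T  //  (T -> P).
          branch 2.2.1 (add T):
            ~~(((~S | ~S) & S) -> (S -> S)): β-rule — branch into ~((~S | ~S) & S)  //  (S -> S).
              branch 2.2.1.1 (add ~((~S | ~S) & S)):
                ~((~S | ~S) & S): β-rule — branch into ~(~S | ~S)  //  ~S.
                  branch 2.2.1.1.1 (add ~(~S | ~S)):
                    ~(~S | ~S): α-rule — add ~~S, ~~S.
                    ○ open, literals {P=true, Q=true, S=true, T=true}.
                  branch 2.2.1.1.2 (add ~S):
                    ○ open, literals {P=true, Q=true, S=false, T=true}.
              branch 2.2.1.2 (add (S -> S)):
                (S -> S): β-rule — branch into ~S  //  S.
                  branch 2.2.1.2.1 (add ~S):
                    ○ open, literals {P=true, Q=true, S=false, T=true}.
                  branch 2.2.1.2.2 (add S):
                    ○ open, literals {P=true, Q=true, S=true, T=true}.
          branch 2.2.2 (add (T -> P)):
            ~~(((~S | ~S) & S) -> (S -> S)): β-rule — branch into ~((~S | ~S) & S)  //  (S -> S).
              branch 2.2.2.1 (add ~((~S | ~S) & S)):
                (T -> P): β-rule — branch into ~T  //  P.
                  branch 2.2.2.1.1 (add ~T):
                    ~((~S | ~S) & S): β-rule — branch into ~(~S | ~S)  //  ~S.
                      branch 2.2.2.1.1.1 (add ~(~S | ~S)):
                        ~(~S | ~S): α-rule — add ~~S, ~~S.
                        ○ open, literals {P=true, Q=true, S=true, T=false}.
                      branch 2.2.2.1.1.2 (add ~S):
                        ○ open, literals {P=true, Q=true, S=false, T=false}.
                  branch 2.2.2.1.2 (add P):
                    ~((~S | ~S) & S): β-rule — branch into ~(~S | ~S)  //  ~S.
                      branch 2.2.2.1.2.1 (add ~(~S | ~S)):
                        ~(~S | ~S): α-rule — add ~~S, ~~S.
                        ○ open, literals {P=true, Q=true, S=true}.
                      branch 2.2.2.1.2.2 (add ~S):
                        ○ open, literals {P=true, Q=true, S=false}.
              branch 2.2.2.2 (add (S -> S)):
                (T -> P): β-rule — branch into ~T  //  P.
                  branch 2.2.2.2.1 (add ~T):
                    (S -> S): β-rule — branch into ~S  //  S.
                      branch 2.2.2.2.1.1 (add ~S):
                        ○ open, literals {P=true, Q=true, S=false, T=false}.
                      branch 2.2.2.2.1.2 (add S):
                        ○ open, literals {P=true, Q=true, S=true, T=false}.
                  branch 2.2.2.2.2 (add P):
                    (S -> S): β-rule — branch into ~S  //  S.
                      branch 2.2.2.2.2.1 (add ~S):
                        ○ open, literals {P=true, Q=true, S=false}.
                      branch 2.2.2.2.2.2 (add S):
                        ○ open, literals {P=true, Q=true, S=true}.
3 branches closed, 20 open.
An open branch gives a countermodel: Q=true, S=true, T=true (unmentioned atoms arbitrary); the premises hold there but the conclusion fails.

No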